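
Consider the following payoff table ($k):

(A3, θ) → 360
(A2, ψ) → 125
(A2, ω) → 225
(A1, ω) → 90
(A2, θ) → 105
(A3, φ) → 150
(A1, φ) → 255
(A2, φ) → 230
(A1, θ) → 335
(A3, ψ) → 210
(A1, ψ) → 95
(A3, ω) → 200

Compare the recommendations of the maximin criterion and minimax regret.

maximin → A3; minimax regret → A3 (agree)

Row minima: A1=90, A2=105, A3=150
Best worst-case = 150 → A3.
Column bests: θ=360, φ=255, ψ=210, ω=225.
A1 regrets: 25, 0, 115, 135 → max 135
A2 regrets: 255, 25, 85, 0 → max 255
A3 regrets: 0, 105, 0, 25 → max 105
Smallest max regret = 105 → A3.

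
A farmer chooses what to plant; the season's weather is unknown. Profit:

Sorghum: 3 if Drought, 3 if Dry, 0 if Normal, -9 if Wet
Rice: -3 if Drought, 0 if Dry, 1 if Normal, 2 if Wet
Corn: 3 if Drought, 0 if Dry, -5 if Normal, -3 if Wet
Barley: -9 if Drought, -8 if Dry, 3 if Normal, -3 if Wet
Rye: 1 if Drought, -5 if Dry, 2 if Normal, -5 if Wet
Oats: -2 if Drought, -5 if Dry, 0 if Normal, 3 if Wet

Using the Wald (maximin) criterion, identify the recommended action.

Rice

Row minima: Sorghum=-9, Rice=-3, Corn=-5, Barley=-9, Rye=-5, Oats=-5
Best worst-case = -3 → Rice.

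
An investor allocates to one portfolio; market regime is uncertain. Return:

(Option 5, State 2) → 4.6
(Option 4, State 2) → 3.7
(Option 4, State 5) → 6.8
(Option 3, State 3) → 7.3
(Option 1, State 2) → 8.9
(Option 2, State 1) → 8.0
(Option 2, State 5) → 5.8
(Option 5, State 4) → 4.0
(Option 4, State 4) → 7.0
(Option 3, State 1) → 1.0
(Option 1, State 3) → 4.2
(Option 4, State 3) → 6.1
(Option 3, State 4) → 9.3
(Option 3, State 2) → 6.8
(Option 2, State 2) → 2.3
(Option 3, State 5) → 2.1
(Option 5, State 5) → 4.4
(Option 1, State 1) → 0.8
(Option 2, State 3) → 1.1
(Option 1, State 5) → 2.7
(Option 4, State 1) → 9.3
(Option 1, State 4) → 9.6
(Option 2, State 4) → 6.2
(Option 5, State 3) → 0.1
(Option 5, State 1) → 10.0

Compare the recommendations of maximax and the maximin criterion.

maximax → Option 5; maximin → Option 4 (disagree)

Row maxima: Option 1=9.6, Option 2=8.0, Option 3=9.3, Option 4=9.3, Option 5=10.0
Best best-case = 10.0 → Option 5.
Row minima: Option 1=0.8, Option 2=1.1, Option 3=1.0, Option 4=3.7, Option 5=0.1
Best worst-case = 3.7 → Option 4.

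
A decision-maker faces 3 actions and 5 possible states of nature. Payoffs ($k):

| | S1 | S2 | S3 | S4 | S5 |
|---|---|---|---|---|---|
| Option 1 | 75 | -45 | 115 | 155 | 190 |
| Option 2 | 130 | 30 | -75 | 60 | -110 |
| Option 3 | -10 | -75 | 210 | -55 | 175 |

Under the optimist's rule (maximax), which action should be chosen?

Option 3

Row maxima: Option 1=190, Option 2=130, Option 3=210
Best best-case = 210 → Option 3.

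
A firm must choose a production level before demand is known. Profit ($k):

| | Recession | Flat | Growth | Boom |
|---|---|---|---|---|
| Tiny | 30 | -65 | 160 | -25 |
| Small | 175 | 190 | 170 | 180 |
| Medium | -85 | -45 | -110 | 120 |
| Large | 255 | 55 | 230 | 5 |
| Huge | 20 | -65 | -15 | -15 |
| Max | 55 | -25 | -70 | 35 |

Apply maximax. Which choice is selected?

Row maxima: Tiny=160, Small=190, Medium=120, Large=255, Huge=20, Max=55
Best best-case = 255 → Large.

Large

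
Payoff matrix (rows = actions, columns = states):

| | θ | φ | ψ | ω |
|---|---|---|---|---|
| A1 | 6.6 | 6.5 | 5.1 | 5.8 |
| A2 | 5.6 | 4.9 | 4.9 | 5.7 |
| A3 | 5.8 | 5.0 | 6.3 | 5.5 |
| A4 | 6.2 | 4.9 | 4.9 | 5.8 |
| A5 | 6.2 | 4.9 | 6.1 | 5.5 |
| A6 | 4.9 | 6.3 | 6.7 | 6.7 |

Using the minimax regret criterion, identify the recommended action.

A3

Column bests: θ=6.6, φ=6.5, ψ=6.7, ω=6.7.
A1 regrets: 0.0, 0.0, 1.6, 0.9 → max 1.6
A2 regrets: 1.0, 1.6, 1.8, 1.0 → max 1.8
A3 regrets: 0.8, 1.5, 0.4, 1.2 → max 1.5
A4 regrets: 0.4, 1.6, 1.8, 0.9 → max 1.8
A5 regrets: 0.4, 1.6, 0.6, 1.2 → max 1.6
A6 regrets: 1.7, 0.2, 0.0, 0.0 → max 1.7
Smallest max regret = 1.5 → A3.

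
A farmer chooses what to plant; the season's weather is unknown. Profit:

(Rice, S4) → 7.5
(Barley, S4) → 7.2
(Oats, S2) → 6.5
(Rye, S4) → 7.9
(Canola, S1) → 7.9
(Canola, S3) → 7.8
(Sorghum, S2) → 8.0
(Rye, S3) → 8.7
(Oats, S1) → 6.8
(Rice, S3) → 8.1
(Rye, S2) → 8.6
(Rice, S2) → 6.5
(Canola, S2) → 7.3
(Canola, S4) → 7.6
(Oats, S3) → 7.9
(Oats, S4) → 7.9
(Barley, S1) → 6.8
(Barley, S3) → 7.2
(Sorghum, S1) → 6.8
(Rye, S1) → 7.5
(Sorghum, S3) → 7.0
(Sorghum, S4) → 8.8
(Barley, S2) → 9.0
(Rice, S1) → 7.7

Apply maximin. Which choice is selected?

Row minima: Sorghum=6.8, Canola=7.3, Rice=6.5, Rye=7.5, Oats=6.5, Barley=6.8
Best worst-case = 7.5 → Rye.

Rye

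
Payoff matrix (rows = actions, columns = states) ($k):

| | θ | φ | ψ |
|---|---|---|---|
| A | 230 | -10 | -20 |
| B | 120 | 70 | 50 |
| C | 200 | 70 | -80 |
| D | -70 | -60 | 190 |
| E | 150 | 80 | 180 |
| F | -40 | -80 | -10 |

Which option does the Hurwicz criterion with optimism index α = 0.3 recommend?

A: 0.3·230 + 0.7·(-20) = 55
B: 0.3·120 + 0.7·50 = 71
C: 0.3·200 + 0.7·(-80) = 4
D: 0.3·190 + 0.7·(-70) = 8
E: 0.3·180 + 0.7·80 = 110
F: 0.3·(-10) + 0.7·(-80) = -59
Highest Hurwicz score = 110 → E.

E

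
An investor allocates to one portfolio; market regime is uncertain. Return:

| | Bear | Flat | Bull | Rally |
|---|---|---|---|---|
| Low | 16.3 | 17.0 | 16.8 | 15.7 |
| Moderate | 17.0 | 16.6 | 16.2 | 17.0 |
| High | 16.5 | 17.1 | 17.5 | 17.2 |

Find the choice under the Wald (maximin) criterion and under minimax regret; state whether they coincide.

Row minima: Low=15.7, Moderate=16.2, High=16.5
Best worst-case = 16.5 → High.
Column bests: Bear=17.0, Flat=17.1, Bull=17.5, Rally=17.2.
Low regrets: 0.7, 0.1, 0.7, 1.5 → max 1.5
Moderate regrets: 0.0, 0.5, 1.3, 0.2 → max 1.3
High regrets: 0.5, 0.0, 0.0, 0.0 → max 0.5
Smallest max regret = 0.5 → High.

maximin → High; minimax regret → High (agree)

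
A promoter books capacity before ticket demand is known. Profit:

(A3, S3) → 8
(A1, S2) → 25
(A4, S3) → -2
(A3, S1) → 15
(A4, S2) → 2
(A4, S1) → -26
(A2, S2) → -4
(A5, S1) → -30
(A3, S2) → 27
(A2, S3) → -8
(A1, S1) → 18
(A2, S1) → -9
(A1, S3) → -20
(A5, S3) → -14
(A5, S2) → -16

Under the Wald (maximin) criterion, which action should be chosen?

Row minima: A1=-20, A2=-9, A3=8, A4=-26, A5=-30
Best worst-case = 8 → A3.

A3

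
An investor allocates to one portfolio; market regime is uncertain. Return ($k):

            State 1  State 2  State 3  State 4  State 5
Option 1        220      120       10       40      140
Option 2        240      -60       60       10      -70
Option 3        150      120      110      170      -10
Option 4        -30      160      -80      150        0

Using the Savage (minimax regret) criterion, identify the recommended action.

Option 1

Column bests: State 1=240, State 2=160, State 3=110, State 4=170, State 5=140.
Option 1 regrets: 20, 40, 100, 130, 0 → max 130
Option 2 regrets: 0, 220, 50, 160, 210 → max 220
Option 3 regrets: 90, 40, 0, 0, 150 → max 150
Option 4 regrets: 270, 0, 190, 20, 140 → max 270
Smallest max regret = 130 → Option 1.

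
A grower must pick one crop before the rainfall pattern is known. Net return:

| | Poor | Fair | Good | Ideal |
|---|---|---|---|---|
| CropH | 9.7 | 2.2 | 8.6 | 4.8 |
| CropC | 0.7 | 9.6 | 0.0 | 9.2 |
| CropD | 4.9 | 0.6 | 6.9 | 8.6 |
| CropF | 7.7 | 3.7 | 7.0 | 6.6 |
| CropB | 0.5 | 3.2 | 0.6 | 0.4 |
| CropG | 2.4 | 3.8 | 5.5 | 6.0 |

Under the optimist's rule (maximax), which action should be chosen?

Row maxima: CropH=9.7, CropC=9.6, CropD=8.6, CropF=7.7, CropB=3.2, CropG=6.0
Best best-case = 9.7 → CropH.

CropH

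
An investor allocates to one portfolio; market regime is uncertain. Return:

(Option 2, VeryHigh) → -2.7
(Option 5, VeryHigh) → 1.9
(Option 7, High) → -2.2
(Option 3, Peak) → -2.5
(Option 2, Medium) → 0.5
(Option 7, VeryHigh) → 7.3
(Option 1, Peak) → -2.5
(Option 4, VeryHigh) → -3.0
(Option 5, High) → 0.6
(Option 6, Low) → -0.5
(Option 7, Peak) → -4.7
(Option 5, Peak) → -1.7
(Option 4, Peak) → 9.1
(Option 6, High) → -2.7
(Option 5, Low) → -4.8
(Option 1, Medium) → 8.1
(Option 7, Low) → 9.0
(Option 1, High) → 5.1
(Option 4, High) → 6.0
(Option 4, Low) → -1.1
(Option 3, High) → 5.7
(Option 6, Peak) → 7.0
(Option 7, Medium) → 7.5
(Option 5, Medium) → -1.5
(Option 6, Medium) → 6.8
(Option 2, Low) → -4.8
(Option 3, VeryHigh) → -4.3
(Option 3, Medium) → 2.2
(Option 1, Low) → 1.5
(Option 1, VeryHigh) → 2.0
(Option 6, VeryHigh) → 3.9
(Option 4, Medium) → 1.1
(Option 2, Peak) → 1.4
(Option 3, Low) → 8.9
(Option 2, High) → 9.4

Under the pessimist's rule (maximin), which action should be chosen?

Row minima: Option 1=-2.5, Option 2=-4.8, Option 3=-4.3, Option 4=-3.0, Option 5=-4.8, Option 6=-2.7, Option 7=-4.7
Best worst-case = -2.5 → Option 1.

Option 1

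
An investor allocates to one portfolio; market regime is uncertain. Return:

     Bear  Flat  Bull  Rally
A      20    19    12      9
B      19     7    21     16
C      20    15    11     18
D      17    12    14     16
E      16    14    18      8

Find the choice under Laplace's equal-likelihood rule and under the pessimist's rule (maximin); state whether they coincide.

Row averages: A=15, B=15.75, C=16, D=14.75, E=14
Highest average = 16 → C.
Row minima: A=9, B=7, C=11, D=12, E=8
Best worst-case = 12 → D.

laplace → C; maximin → D (disagree)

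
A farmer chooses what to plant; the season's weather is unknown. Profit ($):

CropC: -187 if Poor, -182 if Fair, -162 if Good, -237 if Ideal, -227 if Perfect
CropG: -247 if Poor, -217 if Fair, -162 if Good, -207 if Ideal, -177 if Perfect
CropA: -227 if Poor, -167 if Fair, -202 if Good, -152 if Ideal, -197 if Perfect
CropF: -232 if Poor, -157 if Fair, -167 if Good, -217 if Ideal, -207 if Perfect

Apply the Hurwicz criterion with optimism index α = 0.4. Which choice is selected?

CropA

CropC: 0.4·(-162) + 0.6·(-237) = -207
CropG: 0.4·(-162) + 0.6·(-247) = -213
CropA: 0.4·(-152) + 0.6·(-227) = -197
CropF: 0.4·(-157) + 0.6·(-232) = -202
Highest Hurwicz score = -197 → CropA.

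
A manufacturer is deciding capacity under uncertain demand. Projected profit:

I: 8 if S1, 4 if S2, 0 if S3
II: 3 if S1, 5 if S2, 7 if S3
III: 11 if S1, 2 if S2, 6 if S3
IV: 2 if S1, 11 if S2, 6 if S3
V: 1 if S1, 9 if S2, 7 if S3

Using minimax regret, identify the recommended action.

Column bests: S1=11, S2=11, S3=7.
I regrets: 3, 7, 7 → max 7
II regrets: 8, 6, 0 → max 8
III regrets: 0, 9, 1 → max 9
IV regrets: 9, 0, 1 → max 9
V regrets: 10, 2, 0 → max 10
Smallest max regret = 7 → I.

I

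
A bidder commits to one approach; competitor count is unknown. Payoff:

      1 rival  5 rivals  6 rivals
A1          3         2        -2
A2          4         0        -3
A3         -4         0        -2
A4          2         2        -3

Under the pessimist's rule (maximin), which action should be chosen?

A1

Row minima: A1=-2, A2=-3, A3=-4, A4=-3
Best worst-case = -2 → A1.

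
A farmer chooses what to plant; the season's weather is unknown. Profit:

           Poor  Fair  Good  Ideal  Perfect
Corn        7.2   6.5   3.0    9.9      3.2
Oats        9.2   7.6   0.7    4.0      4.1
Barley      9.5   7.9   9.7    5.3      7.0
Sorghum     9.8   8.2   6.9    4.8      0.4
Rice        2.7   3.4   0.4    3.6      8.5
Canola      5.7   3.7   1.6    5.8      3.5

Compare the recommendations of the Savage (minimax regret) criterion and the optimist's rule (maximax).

minimax regret → Barley; maximax → Corn (disagree)

Column bests: Poor=9.8, Fair=8.2, Good=9.7, Ideal=9.9, Perfect=8.5.
Corn regrets: 2.6, 1.7, 6.7, 0.0, 5.3 → max 6.7
Oats regrets: 0.6, 0.6, 9.0, 5.9, 4.4 → max 9.0
Barley regrets: 0.3, 0.3, 0.0, 4.6, 1.5 → max 4.6
Sorghum regrets: 0.0, 0.0, 2.8, 5.1, 8.1 → max 8.1
Rice regrets: 7.1, 4.8, 9.3, 6.3, 0.0 → max 9.3
Canola regrets: 4.1, 4.5, 8.1, 4.1, 5.0 → max 8.1
Smallest max regret = 4.6 → Barley.
Row maxima: Corn=9.9, Oats=9.2, Barley=9.7, Sorghum=9.8, Rice=8.5, Canola=5.8
Best best-case = 9.9 → Corn.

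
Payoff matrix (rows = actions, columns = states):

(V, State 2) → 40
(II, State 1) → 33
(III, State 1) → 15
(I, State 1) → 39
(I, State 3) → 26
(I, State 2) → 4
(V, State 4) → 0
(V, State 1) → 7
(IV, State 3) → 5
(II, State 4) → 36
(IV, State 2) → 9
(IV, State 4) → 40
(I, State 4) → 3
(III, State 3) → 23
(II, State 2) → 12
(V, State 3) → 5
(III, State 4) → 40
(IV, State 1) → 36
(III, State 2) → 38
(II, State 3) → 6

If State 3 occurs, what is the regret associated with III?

3

Best payoff under State 3 is 26.
Regret = 26 − 23 = 3.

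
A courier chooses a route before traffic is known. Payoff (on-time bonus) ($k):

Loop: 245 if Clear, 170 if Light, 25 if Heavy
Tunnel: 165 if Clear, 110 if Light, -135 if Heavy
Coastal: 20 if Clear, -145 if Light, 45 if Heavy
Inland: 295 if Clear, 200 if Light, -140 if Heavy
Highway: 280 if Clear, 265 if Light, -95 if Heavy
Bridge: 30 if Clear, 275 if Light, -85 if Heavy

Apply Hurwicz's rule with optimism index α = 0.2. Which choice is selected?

Loop: 0.2·245 + 0.8·25 = 69
Tunnel: 0.2·165 + 0.8·(-135) = -75
Coastal: 0.2·45 + 0.8·(-145) = -107
Inland: 0.2·295 + 0.8·(-140) = -53
Highway: 0.2·280 + 0.8·(-95) = -20
Bridge: 0.2·275 + 0.8·(-85) = -13
Highest Hurwicz score = 69 → Loop.

Loop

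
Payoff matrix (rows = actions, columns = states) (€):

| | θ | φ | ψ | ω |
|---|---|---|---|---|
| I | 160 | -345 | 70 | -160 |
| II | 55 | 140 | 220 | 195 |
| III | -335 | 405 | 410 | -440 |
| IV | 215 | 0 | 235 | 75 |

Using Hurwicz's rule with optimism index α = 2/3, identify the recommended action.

I: 2/3·160 + 1/3·(-345) = -25/3
II: 2/3·220 + 1/3·55 = 165
III: 2/3·410 + 1/3·(-440) = 380/3
IV: 2/3·235 + 1/3·0 = 470/3
Highest Hurwicz score = 165 → II.

II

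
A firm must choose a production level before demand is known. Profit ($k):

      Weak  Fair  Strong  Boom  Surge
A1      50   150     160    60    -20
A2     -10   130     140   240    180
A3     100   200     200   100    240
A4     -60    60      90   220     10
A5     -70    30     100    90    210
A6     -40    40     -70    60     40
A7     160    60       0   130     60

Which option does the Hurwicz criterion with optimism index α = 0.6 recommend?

A3

A1: 0.6·160 + 0.4·(-20) = 88
A2: 0.6·240 + 0.4·(-10) = 140
A3: 0.6·240 + 0.4·100 = 184
A4: 0.6·220 + 0.4·(-60) = 108
A5: 0.6·210 + 0.4·(-70) = 98
A6: 0.6·60 + 0.4·(-70) = 8
A7: 0.6·160 + 0.4·0 = 96
Highest Hurwicz score = 184 → A3.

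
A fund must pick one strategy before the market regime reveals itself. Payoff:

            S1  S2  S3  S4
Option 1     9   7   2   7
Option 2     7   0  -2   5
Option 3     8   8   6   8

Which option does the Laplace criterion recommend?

Option 3

Row averages: Option 1=6.25, Option 2=2.5, Option 3=7.5
Highest average = 7.5 → Option 3.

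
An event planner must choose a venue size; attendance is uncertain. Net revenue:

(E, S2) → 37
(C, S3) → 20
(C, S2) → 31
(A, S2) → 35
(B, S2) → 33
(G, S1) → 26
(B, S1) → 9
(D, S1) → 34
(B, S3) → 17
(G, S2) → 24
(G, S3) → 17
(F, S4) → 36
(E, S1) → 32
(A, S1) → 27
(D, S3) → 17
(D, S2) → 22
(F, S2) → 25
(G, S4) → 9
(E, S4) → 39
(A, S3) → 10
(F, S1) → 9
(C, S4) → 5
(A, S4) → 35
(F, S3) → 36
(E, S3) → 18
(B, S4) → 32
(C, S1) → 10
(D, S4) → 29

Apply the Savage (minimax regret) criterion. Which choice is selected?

Column bests: S1=34, S2=37, S3=36, S4=39.
A regrets: 7, 2, 26, 4 → max 26
B regrets: 25, 4, 19, 7 → max 25
C regrets: 24, 6, 16, 34 → max 34
D regrets: 0, 15, 19, 10 → max 19
E regrets: 2, 0, 18, 0 → max 18
F regrets: 25, 12, 0, 3 → max 25
G regrets: 8, 13, 19, 30 → max 30
Smallest max regret = 18 → E.

E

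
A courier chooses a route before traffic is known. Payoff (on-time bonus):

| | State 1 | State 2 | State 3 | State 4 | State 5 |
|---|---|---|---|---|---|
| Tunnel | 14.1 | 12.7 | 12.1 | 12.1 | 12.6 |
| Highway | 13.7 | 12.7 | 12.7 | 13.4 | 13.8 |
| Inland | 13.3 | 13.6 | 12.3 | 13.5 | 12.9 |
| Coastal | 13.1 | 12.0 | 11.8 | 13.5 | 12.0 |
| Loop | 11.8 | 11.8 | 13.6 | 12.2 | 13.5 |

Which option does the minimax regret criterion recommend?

Highway

Column bests: State 1=14.1, State 2=13.6, State 3=13.6, State 4=13.5, State 5=13.8.
Tunnel regrets: 0.0, 0.9, 1.5, 1.4, 1.2 → max 1.5
Highway regrets: 0.4, 0.9, 0.9, 0.1, 0.0 → max 0.9
Inland regrets: 0.8, 0.0, 1.3, 0.0, 0.9 → max 1.3
Coastal regrets: 1.0, 1.6, 1.8, 0.0, 1.8 → max 1.8
Loop regrets: 2.3, 1.8, 0.0, 1.3, 0.3 → max 2.3
Smallest max regret = 0.9 → Highway.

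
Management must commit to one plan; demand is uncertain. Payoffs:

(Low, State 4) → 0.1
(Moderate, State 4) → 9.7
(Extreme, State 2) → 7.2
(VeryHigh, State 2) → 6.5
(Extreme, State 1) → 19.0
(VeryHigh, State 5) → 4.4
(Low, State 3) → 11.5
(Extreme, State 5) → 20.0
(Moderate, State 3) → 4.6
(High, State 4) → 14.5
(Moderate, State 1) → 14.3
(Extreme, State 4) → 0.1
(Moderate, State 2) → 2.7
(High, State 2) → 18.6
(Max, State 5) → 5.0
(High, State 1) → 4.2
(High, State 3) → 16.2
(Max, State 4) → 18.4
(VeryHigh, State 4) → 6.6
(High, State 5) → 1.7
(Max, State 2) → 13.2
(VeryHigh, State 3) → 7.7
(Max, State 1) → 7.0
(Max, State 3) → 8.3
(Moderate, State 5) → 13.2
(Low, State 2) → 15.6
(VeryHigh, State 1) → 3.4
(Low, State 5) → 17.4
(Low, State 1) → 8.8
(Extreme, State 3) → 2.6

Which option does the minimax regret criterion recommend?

Column bests: State 1=19.0, State 2=18.6, State 3=16.2, State 4=18.4, State 5=20.0.
Low regrets: 10.2, 3.0, 4.7, 18.3, 2.6 → max 18.3
Moderate regrets: 4.7, 15.9, 11.6, 8.7, 6.8 → max 15.9
High regrets: 14.8, 0.0, 0.0, 3.9, 18.3 → max 18.3
VeryHigh regrets: 15.6, 12.1, 8.5, 11.8, 15.6 → max 15.6
Extreme regrets: 0.0, 11.4, 13.6, 18.3, 0.0 → max 18.3
Max regrets: 12.0, 5.4, 7.9, 0.0, 15.0 → max 15.0
Smallest max regret = 15.0 → Max.

Max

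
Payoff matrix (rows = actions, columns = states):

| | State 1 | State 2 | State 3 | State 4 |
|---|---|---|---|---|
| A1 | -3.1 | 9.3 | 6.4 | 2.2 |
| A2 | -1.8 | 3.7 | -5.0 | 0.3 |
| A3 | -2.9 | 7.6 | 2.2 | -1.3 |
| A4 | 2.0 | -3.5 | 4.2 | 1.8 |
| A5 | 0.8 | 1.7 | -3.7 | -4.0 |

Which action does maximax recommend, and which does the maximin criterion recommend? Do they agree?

maximax → A1; maximin → A3 (disagree)

Row maxima: A1=9.3, A2=3.7, A3=7.6, A4=4.2, A5=1.7
Best best-case = 9.3 → A1.
Row minima: A1=-3.1, A2=-5.0, A3=-2.9, A4=-3.5, A5=-4.0
Best worst-case = -2.9 → A3.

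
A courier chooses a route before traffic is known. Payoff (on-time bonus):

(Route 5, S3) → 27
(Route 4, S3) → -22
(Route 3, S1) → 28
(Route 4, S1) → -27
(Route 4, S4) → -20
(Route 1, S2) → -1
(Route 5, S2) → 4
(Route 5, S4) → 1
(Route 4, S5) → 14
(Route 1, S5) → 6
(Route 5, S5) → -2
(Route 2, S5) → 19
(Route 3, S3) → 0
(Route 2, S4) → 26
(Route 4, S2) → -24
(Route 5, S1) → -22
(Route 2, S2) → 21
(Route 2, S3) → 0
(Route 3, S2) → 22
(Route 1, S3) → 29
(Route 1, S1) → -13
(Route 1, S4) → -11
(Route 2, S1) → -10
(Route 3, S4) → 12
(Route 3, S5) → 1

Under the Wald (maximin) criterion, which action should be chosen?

Route 3

Row minima: Route 1=-13, Route 2=-10, Route 3=0, Route 4=-27, Route 5=-22
Best worst-case = 0 → Route 3.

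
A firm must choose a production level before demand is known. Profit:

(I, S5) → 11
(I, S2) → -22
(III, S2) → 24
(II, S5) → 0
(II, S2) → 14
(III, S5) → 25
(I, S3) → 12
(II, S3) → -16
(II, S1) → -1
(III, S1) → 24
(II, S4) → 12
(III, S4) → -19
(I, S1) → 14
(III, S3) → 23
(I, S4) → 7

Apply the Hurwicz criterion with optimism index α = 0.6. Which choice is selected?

I: 0.6·14 + 0.4·(-22) = -0.4
II: 0.6·14 + 0.4·(-16) = 2
III: 0.6·25 + 0.4·(-19) = 7.4
Highest Hurwicz score = 7.4 → III.

III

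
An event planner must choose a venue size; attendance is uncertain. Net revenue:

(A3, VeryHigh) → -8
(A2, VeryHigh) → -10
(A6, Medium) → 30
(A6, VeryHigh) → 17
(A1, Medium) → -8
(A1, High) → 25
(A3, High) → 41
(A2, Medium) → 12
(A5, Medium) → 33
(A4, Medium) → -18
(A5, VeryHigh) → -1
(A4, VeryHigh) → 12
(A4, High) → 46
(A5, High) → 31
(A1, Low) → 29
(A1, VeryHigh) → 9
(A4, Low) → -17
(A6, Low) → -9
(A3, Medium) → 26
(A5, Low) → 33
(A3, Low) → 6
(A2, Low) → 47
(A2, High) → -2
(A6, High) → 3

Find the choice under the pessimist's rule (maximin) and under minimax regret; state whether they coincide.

maximin → A5; minimax regret → A5 (agree)

Row minima: A1=-8, A2=-10, A3=-8, A4=-18, A5=-1, A6=-9
Best worst-case = -1 → A5.
Column bests: Low=47, Medium=33, High=46, VeryHigh=17.
A1 regrets: 18, 41, 21, 8 → max 41
A2 regrets: 0, 21, 48, 27 → max 48
A3 regrets: 41, 7, 5, 25 → max 41
A4 regrets: 64, 51, 0, 5 → max 64
A5 regrets: 14, 0, 15, 18 → max 18
A6 regrets: 56, 3, 43, 0 → max 56
Smallest max regret = 18 → A5.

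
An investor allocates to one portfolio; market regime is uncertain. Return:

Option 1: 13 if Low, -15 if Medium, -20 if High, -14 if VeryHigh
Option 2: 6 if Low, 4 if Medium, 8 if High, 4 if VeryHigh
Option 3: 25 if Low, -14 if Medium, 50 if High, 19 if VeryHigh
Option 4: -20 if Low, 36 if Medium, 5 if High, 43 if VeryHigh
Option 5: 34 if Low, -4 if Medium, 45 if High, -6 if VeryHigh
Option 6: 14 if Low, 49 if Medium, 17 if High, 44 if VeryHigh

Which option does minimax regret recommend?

Column bests: Low=34, Medium=49, High=50, VeryHigh=44.
Option 1 regrets: 21, 64, 70, 58 → max 70
Option 2 regrets: 28, 45, 42, 40 → max 45
Option 3 regrets: 9, 63, 0, 25 → max 63
Option 4 regrets: 54, 13, 45, 1 → max 54
Option 5 regrets: 0, 53, 5, 50 → max 53
Option 6 regrets: 20, 0, 33, 0 → max 33
Smallest max regret = 33 → Option 6.

Option 6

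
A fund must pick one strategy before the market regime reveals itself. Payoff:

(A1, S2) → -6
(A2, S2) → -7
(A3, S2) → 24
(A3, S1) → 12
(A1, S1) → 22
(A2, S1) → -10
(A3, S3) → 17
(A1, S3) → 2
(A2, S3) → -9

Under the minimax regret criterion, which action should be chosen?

Column bests: S1=22, S2=24, S3=17.
A1 regrets: 0, 30, 15 → max 30
A2 regrets: 32, 31, 26 → max 32
A3 regrets: 10, 0, 0 → max 10
Smallest max regret = 10 → A3.

A3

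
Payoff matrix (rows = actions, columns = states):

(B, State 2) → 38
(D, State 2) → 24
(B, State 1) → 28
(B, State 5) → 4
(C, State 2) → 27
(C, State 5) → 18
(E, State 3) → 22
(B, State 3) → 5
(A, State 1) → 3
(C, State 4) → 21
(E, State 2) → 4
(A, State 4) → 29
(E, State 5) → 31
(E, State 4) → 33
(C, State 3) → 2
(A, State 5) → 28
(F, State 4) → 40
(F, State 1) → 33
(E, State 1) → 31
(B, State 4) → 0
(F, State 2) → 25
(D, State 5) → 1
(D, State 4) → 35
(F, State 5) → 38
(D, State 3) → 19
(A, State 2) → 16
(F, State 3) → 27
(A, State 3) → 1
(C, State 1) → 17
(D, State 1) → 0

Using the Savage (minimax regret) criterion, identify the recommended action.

F

Column bests: State 1=33, State 2=38, State 3=27, State 4=40, State 5=38.
A regrets: 30, 22, 26, 11, 10 → max 30
B regrets: 5, 0, 22, 40, 34 → max 40
C regrets: 16, 11, 25, 19, 20 → max 25
D regrets: 33, 14, 8, 5, 37 → max 37
E regrets: 2, 34, 5, 7, 7 → max 34
F regrets: 0, 13, 0, 0, 0 → max 13
Smallest max regret = 13 → F.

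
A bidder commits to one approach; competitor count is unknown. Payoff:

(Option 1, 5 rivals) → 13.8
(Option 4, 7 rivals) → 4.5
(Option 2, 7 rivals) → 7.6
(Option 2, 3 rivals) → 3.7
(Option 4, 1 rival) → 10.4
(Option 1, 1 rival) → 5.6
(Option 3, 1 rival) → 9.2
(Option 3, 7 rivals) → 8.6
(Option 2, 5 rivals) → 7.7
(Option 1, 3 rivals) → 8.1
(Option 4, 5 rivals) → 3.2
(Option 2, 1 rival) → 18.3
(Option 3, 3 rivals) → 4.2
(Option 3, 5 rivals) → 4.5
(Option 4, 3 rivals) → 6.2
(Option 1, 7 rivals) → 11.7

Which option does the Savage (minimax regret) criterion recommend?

Column bests: 1 rival=18.3, 3 rivals=8.1, 5 rivals=13.8, 7 rivals=11.7.
Option 1 regrets: 12.7, 0.0, 0.0, 0.0 → max 12.7
Option 2 regrets: 0.0, 4.4, 6.1, 4.1 → max 6.1
Option 3 regrets: 9.1, 3.9, 9.3, 3.1 → max 9.3
Option 4 regrets: 7.9, 1.9, 10.6, 7.2 → max 10.6
Smallest max regret = 6.1 → Option 2.

Option 2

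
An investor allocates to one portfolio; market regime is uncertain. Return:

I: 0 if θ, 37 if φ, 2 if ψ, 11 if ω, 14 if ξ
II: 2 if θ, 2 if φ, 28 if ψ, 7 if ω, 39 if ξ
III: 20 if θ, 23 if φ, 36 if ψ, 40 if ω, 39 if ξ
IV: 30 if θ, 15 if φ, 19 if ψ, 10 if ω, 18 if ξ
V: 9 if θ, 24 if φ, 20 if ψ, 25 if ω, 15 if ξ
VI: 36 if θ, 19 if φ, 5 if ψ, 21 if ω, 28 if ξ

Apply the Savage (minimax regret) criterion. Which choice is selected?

III

Column bests: θ=36, φ=37, ψ=36, ω=40, ξ=39.
I regrets: 36, 0, 34, 29, 25 → max 36
II regrets: 34, 35, 8, 33, 0 → max 35
III regrets: 16, 14, 0, 0, 0 → max 16
IV regrets: 6, 22, 17, 30, 21 → max 30
V regrets: 27, 13, 16, 15, 24 → max 27
VI regrets: 0, 18, 31, 19, 11 → max 31
Smallest max regret = 16 → III.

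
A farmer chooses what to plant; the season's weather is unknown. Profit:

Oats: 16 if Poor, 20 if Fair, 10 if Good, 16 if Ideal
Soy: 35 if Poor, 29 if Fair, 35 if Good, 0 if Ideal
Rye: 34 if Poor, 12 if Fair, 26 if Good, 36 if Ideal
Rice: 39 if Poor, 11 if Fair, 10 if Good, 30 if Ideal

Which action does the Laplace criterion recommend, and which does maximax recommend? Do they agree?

laplace → Rye; maximax → Rice (disagree)

Row averages: Oats=15.5, Soy=24.75, Rye=27, Rice=22.5
Highest average = 27 → Rye.
Row maxima: Oats=20, Soy=35, Rye=36, Rice=39
Best best-case = 39 → Rice.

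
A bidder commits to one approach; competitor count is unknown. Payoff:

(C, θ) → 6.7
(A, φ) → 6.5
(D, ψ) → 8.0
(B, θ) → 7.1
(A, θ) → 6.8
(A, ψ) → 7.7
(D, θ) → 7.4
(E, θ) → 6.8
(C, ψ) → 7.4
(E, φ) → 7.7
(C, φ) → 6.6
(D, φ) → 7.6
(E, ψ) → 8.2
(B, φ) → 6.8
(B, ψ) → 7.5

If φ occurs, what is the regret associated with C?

Best payoff under φ is 7.7.
Regret = 7.7 − 6.6 = 1.1.

1.1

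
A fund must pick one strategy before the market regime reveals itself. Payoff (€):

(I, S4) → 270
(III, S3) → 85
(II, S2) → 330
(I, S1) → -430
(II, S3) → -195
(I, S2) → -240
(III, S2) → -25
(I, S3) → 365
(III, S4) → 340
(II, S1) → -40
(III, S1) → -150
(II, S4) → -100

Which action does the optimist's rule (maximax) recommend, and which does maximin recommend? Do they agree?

Row maxima: I=365, II=330, III=340
Best best-case = 365 → I.
Row minima: I=-430, II=-195, III=-150
Best worst-case = -150 → III.

maximax → I; maximin → III (disagree)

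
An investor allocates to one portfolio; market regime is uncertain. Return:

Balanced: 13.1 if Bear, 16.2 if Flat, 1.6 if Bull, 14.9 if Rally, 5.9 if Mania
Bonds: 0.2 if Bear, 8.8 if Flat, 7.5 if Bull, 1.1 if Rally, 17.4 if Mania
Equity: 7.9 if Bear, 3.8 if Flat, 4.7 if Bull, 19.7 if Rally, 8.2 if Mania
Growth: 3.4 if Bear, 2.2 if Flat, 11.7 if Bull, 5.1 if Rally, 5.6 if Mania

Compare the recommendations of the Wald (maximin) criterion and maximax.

Row minima: Balanced=1.6, Bonds=0.2, Equity=3.8, Growth=2.2
Best worst-case = 3.8 → Equity.
Row maxima: Balanced=16.2, Bonds=17.4, Equity=19.7, Growth=11.7
Best best-case = 19.7 → Equity.

maximin → Equity; maximax → Equity (agree)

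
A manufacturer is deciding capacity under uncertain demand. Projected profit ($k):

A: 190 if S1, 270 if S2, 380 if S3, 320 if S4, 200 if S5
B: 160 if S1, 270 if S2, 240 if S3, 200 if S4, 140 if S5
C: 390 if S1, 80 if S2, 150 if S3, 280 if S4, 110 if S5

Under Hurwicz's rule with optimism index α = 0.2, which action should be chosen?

A: 0.2·380 + 0.8·190 = 228
B: 0.2·270 + 0.8·140 = 166
C: 0.2·390 + 0.8·80 = 142
Highest Hurwicz score = 228 → A.

A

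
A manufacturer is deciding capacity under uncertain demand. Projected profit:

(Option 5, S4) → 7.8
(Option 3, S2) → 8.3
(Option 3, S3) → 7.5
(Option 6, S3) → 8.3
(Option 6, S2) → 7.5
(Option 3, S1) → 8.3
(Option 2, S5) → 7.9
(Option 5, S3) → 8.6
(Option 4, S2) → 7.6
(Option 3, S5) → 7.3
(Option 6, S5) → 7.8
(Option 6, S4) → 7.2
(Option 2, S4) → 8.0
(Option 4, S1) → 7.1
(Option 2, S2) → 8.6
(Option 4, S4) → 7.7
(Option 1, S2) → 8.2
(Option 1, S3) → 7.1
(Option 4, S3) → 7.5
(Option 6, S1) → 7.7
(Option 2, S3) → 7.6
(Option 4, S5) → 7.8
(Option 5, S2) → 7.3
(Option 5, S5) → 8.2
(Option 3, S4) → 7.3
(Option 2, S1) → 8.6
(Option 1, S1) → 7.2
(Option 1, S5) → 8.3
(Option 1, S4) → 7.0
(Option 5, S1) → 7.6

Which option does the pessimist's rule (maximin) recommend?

Row minima: Option 1=7.0, Option 2=7.6, Option 3=7.3, Option 4=7.1, Option 5=7.3, Option 6=7.2
Best worst-case = 7.6 → Option 2.

Option 2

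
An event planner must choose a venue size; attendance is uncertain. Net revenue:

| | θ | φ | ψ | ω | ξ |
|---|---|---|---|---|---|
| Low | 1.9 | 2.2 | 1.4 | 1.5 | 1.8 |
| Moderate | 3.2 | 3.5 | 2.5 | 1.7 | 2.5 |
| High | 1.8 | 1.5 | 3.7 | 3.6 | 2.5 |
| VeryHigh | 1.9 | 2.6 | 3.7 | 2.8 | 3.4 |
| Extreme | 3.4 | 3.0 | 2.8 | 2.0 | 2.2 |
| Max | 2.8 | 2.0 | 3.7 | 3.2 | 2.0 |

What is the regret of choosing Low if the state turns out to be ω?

Best payoff under ω is 3.6.
Regret = 3.6 − 1.5 = 2.1.

2.1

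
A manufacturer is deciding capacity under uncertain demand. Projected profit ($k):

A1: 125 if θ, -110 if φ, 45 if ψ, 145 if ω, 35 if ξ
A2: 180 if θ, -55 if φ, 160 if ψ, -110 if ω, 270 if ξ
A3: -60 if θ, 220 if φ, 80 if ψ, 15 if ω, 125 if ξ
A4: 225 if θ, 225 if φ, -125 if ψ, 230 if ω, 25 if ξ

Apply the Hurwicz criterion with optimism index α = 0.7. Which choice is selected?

A1: 0.7·145 + 0.3·(-110) = 68.5
A2: 0.7·270 + 0.3·(-110) = 156
A3: 0.7·220 + 0.3·(-60) = 136
A4: 0.7·230 + 0.3·(-125) = 123.5
Highest Hurwicz score = 156 → A2.

A2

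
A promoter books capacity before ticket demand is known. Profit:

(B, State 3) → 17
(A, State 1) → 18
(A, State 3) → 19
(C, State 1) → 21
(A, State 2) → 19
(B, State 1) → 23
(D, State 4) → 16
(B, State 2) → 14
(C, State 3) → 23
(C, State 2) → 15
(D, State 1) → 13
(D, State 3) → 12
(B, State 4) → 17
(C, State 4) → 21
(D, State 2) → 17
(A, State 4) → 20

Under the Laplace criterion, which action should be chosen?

Row averages: A=19, B=17.75, C=20, D=14.5
Highest average = 20 → C.

C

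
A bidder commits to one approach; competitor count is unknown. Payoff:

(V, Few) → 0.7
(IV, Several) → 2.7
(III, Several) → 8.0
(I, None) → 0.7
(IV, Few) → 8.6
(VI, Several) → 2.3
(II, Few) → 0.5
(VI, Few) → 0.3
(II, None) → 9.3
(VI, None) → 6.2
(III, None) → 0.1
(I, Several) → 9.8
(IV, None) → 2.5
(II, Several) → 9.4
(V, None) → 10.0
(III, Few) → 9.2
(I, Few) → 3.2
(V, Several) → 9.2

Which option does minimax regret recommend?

IV

Column bests: None=10.0, Few=9.2, Several=9.8.
I regrets: 9.3, 6.0, 0.0 → max 9.3
II regrets: 0.7, 8.7, 0.4 → max 8.7
III regrets: 9.9, 0.0, 1.8 → max 9.9
IV regrets: 7.5, 0.6, 7.1 → max 7.5
V regrets: 0.0, 8.5, 0.6 → max 8.5
VI regrets: 3.8, 8.9, 7.5 → max 8.9
Smallest max regret = 7.5 → IV.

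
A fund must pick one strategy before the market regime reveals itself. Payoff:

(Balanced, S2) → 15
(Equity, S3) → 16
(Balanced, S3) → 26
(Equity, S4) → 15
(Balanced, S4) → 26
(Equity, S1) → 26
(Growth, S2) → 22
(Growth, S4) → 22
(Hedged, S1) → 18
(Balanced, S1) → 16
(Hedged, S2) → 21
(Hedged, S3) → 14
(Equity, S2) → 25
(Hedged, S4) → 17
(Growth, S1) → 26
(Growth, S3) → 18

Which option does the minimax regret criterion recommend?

Column bests: S1=26, S2=25, S3=26, S4=26.
Hedged regrets: 8, 4, 12, 9 → max 12
Growth regrets: 0, 3, 8, 4 → max 8
Equity regrets: 0, 0, 10, 11 → max 11
Balanced regrets: 10, 10, 0, 0 → max 10
Smallest max regret = 8 → Growth.

Growth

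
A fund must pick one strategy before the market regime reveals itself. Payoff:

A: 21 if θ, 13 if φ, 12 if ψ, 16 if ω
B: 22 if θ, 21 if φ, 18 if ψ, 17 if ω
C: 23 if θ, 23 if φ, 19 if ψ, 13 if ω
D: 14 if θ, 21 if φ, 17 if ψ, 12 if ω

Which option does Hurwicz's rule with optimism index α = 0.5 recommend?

A: 0.5·21 + 0.5·12 = 16.5
B: 0.5·22 + 0.5·17 = 19.5
C: 0.5·23 + 0.5·13 = 18
D: 0.5·21 + 0.5·12 = 16.5
Highest Hurwicz score = 19.5 → B.

B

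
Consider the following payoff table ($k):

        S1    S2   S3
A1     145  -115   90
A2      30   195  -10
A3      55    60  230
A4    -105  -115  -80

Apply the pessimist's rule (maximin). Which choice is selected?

A3

Row minima: A1=-115, A2=-10, A3=55, A4=-115
Best worst-case = 55 → A3.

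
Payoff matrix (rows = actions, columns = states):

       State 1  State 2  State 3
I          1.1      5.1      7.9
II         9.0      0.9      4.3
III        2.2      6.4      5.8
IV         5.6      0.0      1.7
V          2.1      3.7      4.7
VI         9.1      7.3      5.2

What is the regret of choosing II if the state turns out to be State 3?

Best payoff under State 3 is 7.9.
Regret = 7.9 − 4.3 = 3.6.

3.6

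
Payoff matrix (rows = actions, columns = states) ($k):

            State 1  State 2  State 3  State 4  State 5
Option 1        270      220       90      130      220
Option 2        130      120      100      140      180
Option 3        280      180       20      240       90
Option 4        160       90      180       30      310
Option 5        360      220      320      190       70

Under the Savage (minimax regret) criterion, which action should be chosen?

Option 4

Column bests: State 1=360, State 2=220, State 3=320, State 4=240, State 5=310.
Option 1 regrets: 90, 0, 230, 110, 90 → max 230
Option 2 regrets: 230, 100, 220, 100, 130 → max 230
Option 3 regrets: 80, 40, 300, 0, 220 → max 300
Option 4 regrets: 200, 130, 140, 210, 0 → max 210
Option 5 regrets: 0, 0, 0, 50, 240 → max 240
Smallest max regret = 210 → Option 4.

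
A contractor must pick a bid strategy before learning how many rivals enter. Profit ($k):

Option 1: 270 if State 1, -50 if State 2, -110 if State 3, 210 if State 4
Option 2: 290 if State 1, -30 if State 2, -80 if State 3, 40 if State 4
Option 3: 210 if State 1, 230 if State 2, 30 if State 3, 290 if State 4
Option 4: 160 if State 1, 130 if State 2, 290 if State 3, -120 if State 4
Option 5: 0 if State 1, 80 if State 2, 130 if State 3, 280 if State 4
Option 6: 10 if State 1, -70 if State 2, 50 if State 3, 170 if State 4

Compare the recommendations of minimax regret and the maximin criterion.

minimax regret → Option 3; maximin → Option 3 (agree)

Column bests: State 1=290, State 2=230, State 3=290, State 4=290.
Option 1 regrets: 20, 280, 400, 80 → max 400
Option 2 regrets: 0, 260, 370, 250 → max 370
Option 3 regrets: 80, 0, 260, 0 → max 260
Option 4 regrets: 130, 100, 0, 410 → max 410
Option 5 regrets: 290, 150, 160, 10 → max 290
Option 6 regrets: 280, 300, 240, 120 → max 300
Smallest max regret = 260 → Option 3.
Row minima: Option 1=-110, Option 2=-80, Option 3=30, Option 4=-120, Option 5=0, Option 6=-70
Best worst-case = 30 → Option 3.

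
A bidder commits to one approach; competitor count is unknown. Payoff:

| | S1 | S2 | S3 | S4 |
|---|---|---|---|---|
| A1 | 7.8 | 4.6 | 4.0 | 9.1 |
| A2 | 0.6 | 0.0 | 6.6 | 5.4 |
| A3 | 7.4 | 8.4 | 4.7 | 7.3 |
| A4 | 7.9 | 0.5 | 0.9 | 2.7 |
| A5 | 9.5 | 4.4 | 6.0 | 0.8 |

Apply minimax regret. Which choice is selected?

Column bests: S1=9.5, S2=8.4, S3=6.6, S4=9.1.
A1 regrets: 1.7, 3.8, 2.6, 0.0 → max 3.8
A2 regrets: 8.9, 8.4, 0.0, 3.7 → max 8.9
A3 regrets: 2.1, 0.0, 1.9, 1.8 → max 2.1
A4 regrets: 1.6, 7.9, 5.7, 6.4 → max 7.9
A5 regrets: 0.0, 4.0, 0.6, 8.3 → max 8.3
Smallest max regret = 2.1 → A3.

A3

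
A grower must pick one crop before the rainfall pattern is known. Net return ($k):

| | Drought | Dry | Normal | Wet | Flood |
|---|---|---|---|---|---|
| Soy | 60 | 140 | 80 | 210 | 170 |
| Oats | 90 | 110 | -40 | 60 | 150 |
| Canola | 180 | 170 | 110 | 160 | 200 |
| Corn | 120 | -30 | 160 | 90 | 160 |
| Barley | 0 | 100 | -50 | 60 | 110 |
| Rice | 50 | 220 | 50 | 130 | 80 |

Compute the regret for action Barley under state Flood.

90

Best payoff under Flood is 200.
Regret = 200 − 110 = 90.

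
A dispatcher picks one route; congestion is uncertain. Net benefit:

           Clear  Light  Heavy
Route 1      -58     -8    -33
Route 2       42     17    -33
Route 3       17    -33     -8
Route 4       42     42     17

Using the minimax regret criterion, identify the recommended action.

Column bests: Clear=42, Light=42, Heavy=17.
Route 1 regrets: 100, 50, 50 → max 100
Route 2 regrets: 0, 25, 50 → max 50
Route 3 regrets: 25, 75, 25 → max 75
Route 4 regrets: 0, 0, 0 → max 0
Smallest max regret = 0 → Route 4.

Route 4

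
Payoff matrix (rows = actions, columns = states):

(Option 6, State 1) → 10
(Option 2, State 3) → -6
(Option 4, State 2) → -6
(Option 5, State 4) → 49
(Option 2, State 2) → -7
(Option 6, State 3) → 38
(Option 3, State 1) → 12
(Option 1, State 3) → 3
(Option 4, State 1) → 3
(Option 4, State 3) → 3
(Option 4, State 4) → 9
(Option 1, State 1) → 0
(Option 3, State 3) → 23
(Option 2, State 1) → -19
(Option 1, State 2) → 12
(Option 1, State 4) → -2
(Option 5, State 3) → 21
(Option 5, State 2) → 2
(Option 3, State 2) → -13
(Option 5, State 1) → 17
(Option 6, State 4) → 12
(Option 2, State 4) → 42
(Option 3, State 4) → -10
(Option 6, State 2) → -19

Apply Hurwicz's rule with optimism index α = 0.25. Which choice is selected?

Option 1: 0.25·12 + 0.75·(-2) = 1.5
Option 2: 0.25·42 + 0.75·(-19) = -3.75
Option 3: 0.25·23 + 0.75·(-13) = -4
Option 4: 0.25·9 + 0.75·(-6) = -2.25
Option 5: 0.25·49 + 0.75·2 = 13.75
Option 6: 0.25·38 + 0.75·(-19) = -4.75
Highest Hurwicz score = 13.75 → Option 5.

Option 5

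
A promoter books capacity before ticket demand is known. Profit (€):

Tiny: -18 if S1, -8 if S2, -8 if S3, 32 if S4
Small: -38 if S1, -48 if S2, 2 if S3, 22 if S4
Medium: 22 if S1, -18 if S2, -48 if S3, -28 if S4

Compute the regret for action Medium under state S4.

Best payoff under S4 is 32.
Regret = 32 − (-28) = 60.

60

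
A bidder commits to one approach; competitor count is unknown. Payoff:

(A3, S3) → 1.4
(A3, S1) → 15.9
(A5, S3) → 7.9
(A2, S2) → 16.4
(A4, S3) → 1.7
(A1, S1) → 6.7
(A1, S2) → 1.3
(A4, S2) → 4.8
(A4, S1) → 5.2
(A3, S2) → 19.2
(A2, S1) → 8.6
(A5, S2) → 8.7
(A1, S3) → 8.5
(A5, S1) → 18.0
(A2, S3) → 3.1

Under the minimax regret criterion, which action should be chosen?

A3

Column bests: S1=18.0, S2=19.2, S3=8.5.
A1 regrets: 11.3, 17.9, 0.0 → max 17.9
A2 regrets: 9.4, 2.8, 5.4 → max 9.4
A3 regrets: 2.1, 0.0, 7.1 → max 7.1
A4 regrets: 12.8, 14.4, 6.8 → max 14.4
A5 regrets: 0.0, 10.5, 0.6 → max 10.5
Smallest max regret = 7.1 → A3.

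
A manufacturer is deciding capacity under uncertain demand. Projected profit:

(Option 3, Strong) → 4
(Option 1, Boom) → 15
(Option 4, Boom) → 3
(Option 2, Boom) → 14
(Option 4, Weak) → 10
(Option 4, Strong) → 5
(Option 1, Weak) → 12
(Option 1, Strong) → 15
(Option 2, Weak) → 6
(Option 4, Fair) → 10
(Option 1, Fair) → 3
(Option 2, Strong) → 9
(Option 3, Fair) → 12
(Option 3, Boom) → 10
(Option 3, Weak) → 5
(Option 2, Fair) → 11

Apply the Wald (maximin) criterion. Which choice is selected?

Option 2

Row minima: Option 1=3, Option 2=6, Option 3=4, Option 4=3
Best worst-case = 6 → Option 2.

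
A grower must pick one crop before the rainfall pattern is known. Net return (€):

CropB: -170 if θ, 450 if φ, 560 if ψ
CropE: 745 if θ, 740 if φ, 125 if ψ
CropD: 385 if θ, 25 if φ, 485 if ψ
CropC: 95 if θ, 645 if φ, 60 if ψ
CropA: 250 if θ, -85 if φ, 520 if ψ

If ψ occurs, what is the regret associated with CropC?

500

Best payoff under ψ is 560.
Regret = 560 − 60 = 500.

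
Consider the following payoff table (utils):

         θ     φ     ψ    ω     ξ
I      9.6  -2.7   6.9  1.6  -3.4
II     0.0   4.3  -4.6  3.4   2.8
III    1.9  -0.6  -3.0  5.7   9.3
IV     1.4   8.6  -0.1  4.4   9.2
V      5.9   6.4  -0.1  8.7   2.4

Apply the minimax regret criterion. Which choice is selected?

Column bests: θ=9.6, φ=8.6, ψ=6.9, ω=8.7, ξ=9.3.
I regrets: 0.0, 11.3, 0.0, 7.1, 12.7 → max 12.7
II regrets: 9.6, 4.3, 11.5, 5.3, 6.5 → max 11.5
III regrets: 7.7, 9.2, 9.9, 3.0, 0.0 → max 9.9
IV regrets: 8.2, 0.0, 7.0, 4.3, 0.1 → max 8.2
V regrets: 3.7, 2.2, 7.0, 0.0, 6.9 → max 7.0
Smallest max regret = 7.0 → V.

V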